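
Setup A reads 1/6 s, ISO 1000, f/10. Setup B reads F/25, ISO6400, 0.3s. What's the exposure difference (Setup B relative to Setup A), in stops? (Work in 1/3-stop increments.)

1 stop brighter

Aperture: f/10 → f/11 → f/13 → f/14 → f/16 → f/18 → f/20 → f/22 → f/25 — 2 2/3 stops smaller aperture (darker).
Shutter speed: 1/6 → 1/5 → 1/4 → 0.3 — 1 stop slower (brighter).
ISO: 1000 → 1250 → 1600 → 2000 → 2500 → 3200 → 4000 → 5000 → 6400 — 2 2/3 stops raised (brighter).
Net: −2 2/3 +1 +2 2/3 = +1 stop.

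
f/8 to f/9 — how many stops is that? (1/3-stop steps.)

f/8 → f/9 — count the steps: 1 third-stops = 1/3 stop.

1/3 stop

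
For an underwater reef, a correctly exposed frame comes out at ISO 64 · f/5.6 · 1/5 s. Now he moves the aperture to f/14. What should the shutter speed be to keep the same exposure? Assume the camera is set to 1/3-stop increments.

1.3 s

Aperture: f/5.6 → f/6.3 → f/7.1 → f/8 → f/9 → f/10 → f/11 → f/13 → f/14 — 2 2/3 stops stopped down (darker).
Need 2 2/3 stops brighter from the shutter speed: 1/5 → 1/4 → 0.3 → 0.4 → 0.5 → 0.6 → 0.8 → 1 → 1.3.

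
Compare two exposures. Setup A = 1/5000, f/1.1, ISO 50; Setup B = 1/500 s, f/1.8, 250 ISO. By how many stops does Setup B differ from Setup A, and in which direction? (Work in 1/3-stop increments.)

Aperture: f/1.1 → f/1.2 → f/1.4 → f/1.6 → f/1.8 — 1 1/3 stops smaller aperture (darker).
Shutter speed: 1/5000 → 1/4000 → 1/3200 → 1/2500 → 1/2000 → 1/1600 → 1/1250 → 1/1000 → 1/800 → 1/640 → 1/500 — 3 1/3 stops longer (brighter).
ISO: 50 → 64 → 80 → 100 → 125 → 160 → 200 → 250 — 2 1/3 stops raised (brighter).
Net: −1 1/3 +3 1/3 +2 1/3 = +4 1/3 stops.

4 1/3 stops brighter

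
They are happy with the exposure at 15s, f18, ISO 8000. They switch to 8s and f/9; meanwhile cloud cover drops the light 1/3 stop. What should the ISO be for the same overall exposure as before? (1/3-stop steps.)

ISO 5000

Scene light: 1/3 stop darker.
Shutter speed: 15 → 13 → 10 → 8 — 1 stop shorter (darker).
Aperture: f/18 → f/16 → f/14 → f/13 → f/11 → f/10 → f/9 — 2 stops larger aperture (brighter).
Net so far: 2/3 stop brighter. ISO: 8000 → 6400 → 5000.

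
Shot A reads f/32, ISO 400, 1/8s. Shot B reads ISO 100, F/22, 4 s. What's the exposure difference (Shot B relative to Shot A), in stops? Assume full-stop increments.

4 stops brighter

Aperture: f/32 → f/22 — 1 stop larger aperture (brighter).
Shutter speed: 1/8 → 1/4 → 1/2 → 1 → 2 → 4 — 5 stops slower (brighter).
ISO: 400 → 200 → 100 — 2 stops lower (darker).
Net: +1 +5 −2 = +4 stops.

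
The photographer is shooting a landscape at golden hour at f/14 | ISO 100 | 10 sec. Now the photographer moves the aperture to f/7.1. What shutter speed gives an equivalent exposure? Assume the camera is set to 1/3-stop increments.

Aperture: f/14 → f/13 → f/11 → f/10 → f/9 → f/8 → f/7.1 — 2 stops wider (brighter).
Need 2 stops darker from the shutter speed: 10 → 8 → 6 → 5 → 4 → 3.2 → 2.5.

2.5 s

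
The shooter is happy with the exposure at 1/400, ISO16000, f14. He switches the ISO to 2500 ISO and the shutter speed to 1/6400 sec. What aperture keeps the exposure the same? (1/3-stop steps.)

ISO: 16000 → 12800 → 10000 → 8000 → 6400 → 5000 → 4000 → 3200 → 2500 — 2 2/3 stops lower (darker).
Shutter speed: 1/400 → 1/500 → 1/640 → 1/800 → 1/1000 → 1/1250 → 1/1600 → 1/2000 → 1/2500 → 1/3200 → 1/4000 → 1/5000 → 1/6400 — 4 stops faster (darker).
Net change so far: 6 2/3 stops darker. Offset with the aperture: f/14 → f/13 → f/11 → f/10 → f/9 → f/8 → f/7.1 → f/6.3 → f/5.6 → f/5 → f/4.5 → f/4 → f/3.5 → f/3.2 → f/2.8 → f/2.5 → f/2.2 → f/2 → f/1.8 → f/1.6 → f/1.4.

f/1.4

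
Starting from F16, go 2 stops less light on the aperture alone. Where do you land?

f/32

Aperture: f/16 → f/22 → f/32 — 2 stops smaller aperture (darker).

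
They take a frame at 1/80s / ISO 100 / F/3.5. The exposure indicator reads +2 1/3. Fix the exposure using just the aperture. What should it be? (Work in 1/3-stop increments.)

f/8

Overexposed by 2 1/3 stops → need 2 1/3 stops darker.
Aperture: f/3.5 → f/4 → f/4.5 → f/5 → f/5.6 → f/6.3 → f/7.1 → f/8.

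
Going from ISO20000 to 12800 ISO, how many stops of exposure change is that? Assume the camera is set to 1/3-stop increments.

2/3 stop

20000 → 16000 → 12800 — count the steps: 2 third-stops = 2/3 stop.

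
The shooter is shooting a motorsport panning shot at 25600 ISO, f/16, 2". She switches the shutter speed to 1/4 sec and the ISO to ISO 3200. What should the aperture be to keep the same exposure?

f/2

Shutter speed: 2 → 1 → 1/2 → 1/4 — 3 stops faster (darker).
ISO: 25600 → 12800 → 6400 → 3200 — 3 stops dropped (darker).
Net change so far: 6 stops darker. Offset with the aperture: f/16 → f/11 → f/8 → f/5.6 → f/4 → f/2.8 → f/2.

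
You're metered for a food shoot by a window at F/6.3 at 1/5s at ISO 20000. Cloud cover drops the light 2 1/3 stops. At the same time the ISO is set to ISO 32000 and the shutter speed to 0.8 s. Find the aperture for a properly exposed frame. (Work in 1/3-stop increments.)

f/7.1

Scene light: 2 1/3 stops darker.
ISO: 20000 → 25600 → 32000 — 2/3 stop higher (brighter).
Shutter speed: 1/5 → 1/4 → 0.3 → 0.4 → 0.5 → 0.6 → 0.8 — 2 stops longer (brighter).
Net so far: 1/3 stop brighter. Aperture: f/6.3 → f/7.1.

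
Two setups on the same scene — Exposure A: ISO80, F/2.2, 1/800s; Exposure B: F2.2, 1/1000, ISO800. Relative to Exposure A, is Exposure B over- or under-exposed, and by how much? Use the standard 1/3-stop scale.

3 stops brighter

Aperture: unchanged.
Shutter speed: 1/800 → 1/1000 — 1/3 stop shorter (darker).
ISO: 80 → 100 → 125 → 160 → 200 → 250 → 320 → 400 → 500 → 640 → 800 — 3 1/3 stops higher (brighter).
Net: −1/3 +3 1/3 = +3 stops.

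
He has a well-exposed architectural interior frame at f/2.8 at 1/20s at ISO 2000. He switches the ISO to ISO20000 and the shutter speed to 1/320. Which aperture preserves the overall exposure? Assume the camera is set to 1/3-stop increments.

ISO: 2000 → 2500 → 3200 → 4000 → 5000 → 6400 → 8000 → 10000 → 12800 → 16000 → 20000 — 3 1/3 stops higher (brighter).
Shutter speed: 1/20 → 1/25 → 1/30 → 1/40 → 1/50 → 1/60 → 1/80 → 1/100 → 1/125 → 1/160 → 1/200 → 1/250 → 1/320 — 4 stops faster (darker).
Net change so far: 2/3 stop darker. Offset with the aperture: f/2.8 → f/2.5 → f/2.2.

f/2.2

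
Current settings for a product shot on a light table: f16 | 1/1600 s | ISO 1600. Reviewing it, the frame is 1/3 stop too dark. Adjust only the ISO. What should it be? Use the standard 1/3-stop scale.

Underexposed by 1/3 stop → need 1/3 stop brighter.
ISO: 1600 → 2000.

ISO 2000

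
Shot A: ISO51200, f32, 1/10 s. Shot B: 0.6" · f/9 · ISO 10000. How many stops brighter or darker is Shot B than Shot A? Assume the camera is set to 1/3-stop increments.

4 stops brighter

Aperture: f/32 → f/29 → f/25 → f/22 → f/20 → f/18 → f/16 → f/14 → f/13 → f/11 → f/10 → f/9 — 3 2/3 stops larger aperture (brighter).
Shutter speed: 1/10 → 1/8 → 1/6 → 1/5 → 1/4 → 0.3 → 0.4 → 0.5 → 0.6 — 2 2/3 stops longer (brighter).
ISO: 51200 → 40000 → 32000 → 25600 → 20000 → 16000 → 12800 → 10000 — 2 1/3 stops lower (darker).
Net: +3 2/3 +2 2/3 −2 1/3 = +4 stops.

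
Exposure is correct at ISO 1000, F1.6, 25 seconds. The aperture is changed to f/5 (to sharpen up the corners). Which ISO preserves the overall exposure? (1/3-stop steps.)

Aperture: f/1.6 → f/1.8 → f/2 → f/2.2 → f/2.5 → f/2.8 → f/3.2 → f/3.5 → f/4 → f/4.5 → f/5 — 3 1/3 stops narrower (darker).
Need 3 1/3 stops brighter from the ISO: 1000 → 1250 → 1600 → 2000 → 2500 → 3200 → 4000 → 5000 → 6400 → 8000 → 10000.

ISO 10000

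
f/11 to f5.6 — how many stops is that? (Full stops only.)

f/11 → f/8 → f/5.6 — count the steps: 2 stops.

2 stops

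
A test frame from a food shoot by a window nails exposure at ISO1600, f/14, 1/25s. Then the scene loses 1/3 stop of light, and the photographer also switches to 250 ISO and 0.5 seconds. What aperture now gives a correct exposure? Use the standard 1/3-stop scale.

Scene light: 1/3 stop darker.
ISO: 1600 → 1250 → 1000 → 800 → 640 → 500 → 400 → 320 → 250 — 2 2/3 stops dropped (darker).
Shutter speed: 1/25 → 1/20 → 1/15 → 1/13 → 1/10 → 1/8 → 1/6 → 1/5 → 1/4 → 0.3 → 0.4 → 0.5 — 3 2/3 stops slower (brighter).
Net so far: 2/3 stop brighter. Aperture: f/14 → f/16 → f/18.

f/18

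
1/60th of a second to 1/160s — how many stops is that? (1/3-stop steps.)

1/60 → 1/80 → 1/100 → 1/125 → 1/160 — count the steps: 4 third-stops = 1 1/3 stops.

1 1/3 stops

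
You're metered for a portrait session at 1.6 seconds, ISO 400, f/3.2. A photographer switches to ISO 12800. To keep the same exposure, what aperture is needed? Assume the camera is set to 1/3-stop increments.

f/18

ISO: 400 → 500 → 640 → 800 → 1000 → 1250 → 1600 → 2000 → 2500 → 3200 → 4000 → 5000 → 6400 → 8000 → 10000 → 12800 — 5 stops raised (brighter).
Need 5 stops darker from the aperture: f/3.2 → f/3.5 → f/4 → f/4.5 → f/5 → f/5.6 → f/6.3 → f/7.1 → f/8 → f/9 → f/10 → f/11 → f/13 → f/14 → f/16 → f/18.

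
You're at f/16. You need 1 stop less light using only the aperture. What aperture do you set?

f/22

Aperture: f/16 → f/22 — 1 stop narrower (darker).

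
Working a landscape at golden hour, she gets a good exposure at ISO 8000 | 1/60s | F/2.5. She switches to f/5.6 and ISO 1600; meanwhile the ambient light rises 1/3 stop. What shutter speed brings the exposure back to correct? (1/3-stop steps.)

0.3 s

Scene light: 1/3 stop brighter.
Aperture: f/2.5 → f/2.8 → f/3.2 → f/3.5 → f/4 → f/4.5 → f/5 → f/5.6 — 2 1/3 stops stopped down (darker).
ISO: 8000 → 6400 → 5000 → 4000 → 3200 → 2500 → 2000 → 1600 — 2 1/3 stops lower (darker).
Net so far: 4 1/3 stops darker. Shutter speed: 1/60 → 1/50 → 1/40 → 1/30 → 1/25 → 1/20 → 1/15 → 1/13 → 1/10 → 1/8 → 1/6 → 1/5 → 1/4 → 0.3.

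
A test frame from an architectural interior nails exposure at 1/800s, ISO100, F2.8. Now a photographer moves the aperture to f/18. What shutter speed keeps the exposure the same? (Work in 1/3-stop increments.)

1/20s

Aperture: f/2.8 → f/3.2 → f/3.5 → f/4 → f/4.5 → f/5 → f/5.6 → f/6.3 → f/7.1 → f/8 → f/9 → f/10 → f/11 → f/13 → f/14 → f/16 → f/18 — 5 1/3 stops stopped down (darker).
Need 5 1/3 stops brighter from the shutter speed: 1/800 → 1/640 → 1/500 → 1/400 → 1/320 → 1/250 → 1/200 → 1/160 → 1/125 → 1/100 → 1/80 → 1/60 → 1/50 → 1/40 → 1/30 → 1/25 → 1/20.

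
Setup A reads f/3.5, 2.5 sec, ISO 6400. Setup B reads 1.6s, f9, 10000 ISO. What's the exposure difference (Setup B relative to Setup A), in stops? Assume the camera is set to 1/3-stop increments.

Aperture: f/3.5 → f/4 → f/4.5 → f/5 → f/5.6 → f/6.3 → f/7.1 → f/8 → f/9 — 2 2/3 stops stopped down (darker).
Shutter speed: 2.5 → 2 → 1.6 — 2/3 stop shorter (darker).
ISO: 6400 → 8000 → 10000 — 2/3 stop higher (brighter).
Net: −2 2/3 −2/3 +2/3 = −2 2/3 stops.

2 2/3 stops darker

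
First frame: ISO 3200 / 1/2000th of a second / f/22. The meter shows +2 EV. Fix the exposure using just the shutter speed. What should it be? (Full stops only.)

1/8000s

Overexposed by 2 stops → need 2 stops darker.
Shutter speed: 1/2000 → 1/4000 → 1/8000.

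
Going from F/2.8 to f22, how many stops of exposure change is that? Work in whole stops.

f/2.8 → f/4 → f/5.6 → f/8 → f/11 → f/16 → f/22 — count the steps: 6 stops.

6 stops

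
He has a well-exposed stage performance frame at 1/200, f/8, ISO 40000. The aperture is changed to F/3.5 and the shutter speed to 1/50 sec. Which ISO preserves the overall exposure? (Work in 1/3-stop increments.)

ISO 2000

Aperture: f/8 → f/7.1 → f/6.3 → f/5.6 → f/5 → f/4.5 → f/4 → f/3.5 — 2 1/3 stops opened up (brighter).
Shutter speed: 1/200 → 1/160 → 1/125 → 1/100 → 1/80 → 1/60 → 1/50 — 2 stops slower (brighter).
Net change so far: 4 1/3 stops brighter. Offset with the ISO: 40000 → 32000 → 25600 → 20000 → 16000 → 12800 → 10000 → 8000 → 6400 → 5000 → 4000 → 3200 → 2500 → 2000.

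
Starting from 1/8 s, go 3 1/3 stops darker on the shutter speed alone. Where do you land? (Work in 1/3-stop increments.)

Shutter speed: 1/8 → 1/10 → 1/13 → 1/15 → 1/20 → 1/25 → 1/30 → 1/40 → 1/50 → 1/60 → 1/80 — 3 1/3 stops faster (darker).

1/80s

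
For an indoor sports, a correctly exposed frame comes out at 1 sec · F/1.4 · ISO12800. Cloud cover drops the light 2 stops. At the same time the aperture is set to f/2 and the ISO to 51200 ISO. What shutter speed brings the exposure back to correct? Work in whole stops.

2 s

Scene light: 2 stops darker.
Aperture: f/1.4 → f/2 — 1 stop smaller aperture (darker).
ISO: 12800 → 25600 → 51200 — 2 stops higher (brighter).
Net so far: 1 stop darker. Shutter speed: 1 → 2.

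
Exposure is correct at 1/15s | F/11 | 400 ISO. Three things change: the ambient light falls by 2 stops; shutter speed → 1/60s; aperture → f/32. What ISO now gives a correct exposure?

Scene light: 2 stops darker.
Shutter speed: 1/15 → 1/30 → 1/60 — 2 stops faster (darker).
Aperture: f/11 → f/16 → f/22 → f/32 — 3 stops stopped down (darker).
Net so far: 7 stops darker. ISO: 400 → 800 → 1600 → 3200 → 6400 → 12800 → 25600 → 51200.

ISO 51200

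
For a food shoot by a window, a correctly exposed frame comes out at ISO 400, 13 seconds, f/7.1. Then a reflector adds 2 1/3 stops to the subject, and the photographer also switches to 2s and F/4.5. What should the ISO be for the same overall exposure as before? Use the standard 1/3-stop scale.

Scene light: 2 1/3 stops brighter.
Shutter speed: 13 → 10 → 8 → 6 → 5 → 4 → 3.2 → 2.5 → 2 — 2 2/3 stops faster (darker).
Aperture: f/7.1 → f/6.3 → f/5.6 → f/5 → f/4.5 — 1 1/3 stops wider (brighter).
Net so far: 1 stop brighter. ISO: 400 → 320 → 250 → 200.

ISO 200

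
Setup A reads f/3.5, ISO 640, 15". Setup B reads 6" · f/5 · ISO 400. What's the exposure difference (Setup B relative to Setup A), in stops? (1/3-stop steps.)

Aperture: f/3.5 → f/4 → f/4.5 → f/5 — 1 stop smaller aperture (darker).
Shutter speed: 15 → 13 → 10 → 8 → 6 — 1 1/3 stops faster (darker).
ISO: 640 → 500 → 400 — 2/3 stop lower (darker).
Net: −1 −1 1/3 −2/3 = −3 stops.

3 stops darker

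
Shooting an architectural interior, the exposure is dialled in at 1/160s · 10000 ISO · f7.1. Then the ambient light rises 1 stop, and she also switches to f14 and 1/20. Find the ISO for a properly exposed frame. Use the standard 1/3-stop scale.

Scene light: 1 stop brighter.
Aperture: f/7.1 → f/8 → f/9 → f/10 → f/11 → f/13 → f/14 — 2 stops smaller aperture (darker).
Shutter speed: 1/160 → 1/125 → 1/100 → 1/80 → 1/60 → 1/50 → 1/40 → 1/30 → 1/25 → 1/20 — 3 stops slower (brighter).
Net so far: 2 stops brighter. ISO: 10000 → 8000 → 6400 → 5000 → 4000 → 3200 → 2500.

ISO 2500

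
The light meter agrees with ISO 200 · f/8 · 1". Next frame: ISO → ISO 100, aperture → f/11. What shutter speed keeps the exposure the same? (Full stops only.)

ISO: 200 → 100 — 1 stop dropped (darker).
Aperture: f/8 → f/11 — 1 stop smaller aperture (darker).
Net change so far: 2 stops darker. Offset with the shutter speed: 1 → 2 → 4.

4 s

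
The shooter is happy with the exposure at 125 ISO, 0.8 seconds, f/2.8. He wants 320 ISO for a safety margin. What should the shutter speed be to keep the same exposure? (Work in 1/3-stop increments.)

ISO: 125 → 160 → 200 → 250 → 320 — 1 1/3 stops higher (brighter).
Need 1 1/3 stops darker from the shutter speed: 0.8 → 0.6 → 0.5 → 0.4 → 0.3.

0.3 s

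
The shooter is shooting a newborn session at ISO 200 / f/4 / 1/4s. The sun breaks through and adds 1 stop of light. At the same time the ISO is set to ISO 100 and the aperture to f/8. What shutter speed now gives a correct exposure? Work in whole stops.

Scene light: 1 stop brighter.
ISO: 200 → 100 — 1 stop lower (darker).
Aperture: f/4 → f/5.6 → f/8 — 2 stops narrower (darker).
Net so far: 2 stops darker. Shutter speed: 1/4 → 1/2 → 1.

1 s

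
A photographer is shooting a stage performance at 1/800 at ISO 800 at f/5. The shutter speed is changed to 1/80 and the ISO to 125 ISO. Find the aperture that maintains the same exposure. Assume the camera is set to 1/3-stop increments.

f/6.3

Shutter speed: 1/800 → 1/640 → 1/500 → 1/400 → 1/320 → 1/250 → 1/200 → 1/160 → 1/125 → 1/100 → 1/80 — 3 1/3 stops longer (brighter).
ISO: 800 → 640 → 500 → 400 → 320 → 250 → 200 → 160 → 125 — 2 2/3 stops lower (darker).
Net change so far: 2/3 stop brighter. Offset with the aperture: f/5 → f/5.6 → f/6.3.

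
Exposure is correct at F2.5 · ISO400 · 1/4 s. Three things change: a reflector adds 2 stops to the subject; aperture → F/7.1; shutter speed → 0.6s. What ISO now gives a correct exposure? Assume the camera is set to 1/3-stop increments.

ISO 320

Scene light: 2 stops brighter.
Aperture: f/2.5 → f/2.8 → f/3.2 → f/3.5 → f/4 → f/4.5 → f/5 → f/5.6 → f/6.3 → f/7.1 — 3 stops smaller aperture (darker).
Shutter speed: 1/4 → 0.3 → 0.4 → 0.5 → 0.6 — 1 1/3 stops slower (brighter).
Net so far: 1/3 stop brighter. ISO: 400 → 320.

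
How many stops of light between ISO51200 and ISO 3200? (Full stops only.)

51200 → 25600 → 12800 → 6400 → 3200 — count the steps: 4 stops.

4 stops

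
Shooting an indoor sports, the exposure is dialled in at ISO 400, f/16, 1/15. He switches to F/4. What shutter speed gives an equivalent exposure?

1/250s

Aperture: f/16 → f/11 → f/8 → f/5.6 → f/4 — 4 stops wider (brighter).
Need 4 stops darker from the shutter speed: 1/15 → 1/30 → 1/60 → 1/125 → 1/250.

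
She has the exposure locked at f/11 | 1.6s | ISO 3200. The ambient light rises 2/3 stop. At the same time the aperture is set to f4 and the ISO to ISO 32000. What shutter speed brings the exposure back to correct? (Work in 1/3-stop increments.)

Scene light: 2/3 stop brighter.
Aperture: f/11 → f/10 → f/9 → f/8 → f/7.1 → f/6.3 → f/5.6 → f/5 → f/4.5 → f/4 — 3 stops opened up (brighter).
ISO: 3200 → 4000 → 5000 → 6400 → 8000 → 10000 → 12800 → 16000 → 20000 → 25600 → 32000 — 3 1/3 stops higher (brighter).
Net so far: 7 stops brighter. Shutter speed: 1.6 → 1.3 → 1 → 0.8 → 0.6 → 0.5 → 0.4 → 0.3 → 1/4 → 1/5 → 1/6 → 1/8 → 1/10 → 1/13 → 1/15 → 1/20 → 1/25 → 1/30 → 1/40 → 1/50 → 1/60 → 1/80.

1/80s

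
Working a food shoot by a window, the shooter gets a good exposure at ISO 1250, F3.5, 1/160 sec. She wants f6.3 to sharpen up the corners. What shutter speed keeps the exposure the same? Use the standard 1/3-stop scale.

1/50s

Aperture: f/3.5 → f/4 → f/4.5 → f/5 → f/5.6 → f/6.3 — 1 2/3 stops stopped down (darker).
Need 1 2/3 stops brighter from the shutter speed: 1/160 → 1/125 → 1/100 → 1/80 → 1/60 → 1/50.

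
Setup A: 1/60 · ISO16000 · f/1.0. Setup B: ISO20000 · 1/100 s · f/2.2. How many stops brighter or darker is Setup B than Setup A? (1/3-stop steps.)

2 2/3 stops darker

Aperture: f/1.0 → f/1.1 → f/1.2 → f/1.4 → f/1.6 → f/1.8 → f/2 → f/2.2 — 2 1/3 stops smaller aperture (darker).
Shutter speed: 1/60 → 1/80 → 1/100 — 2/3 stop faster (darker).
ISO: 16000 → 20000 — 1/3 stop raised (brighter).
Net: −2 1/3 −2/3 +1/3 = −2 2/3 stops.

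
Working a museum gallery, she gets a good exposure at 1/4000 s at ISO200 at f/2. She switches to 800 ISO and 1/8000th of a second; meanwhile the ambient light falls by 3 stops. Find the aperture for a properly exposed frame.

Scene light: 3 stops darker.
ISO: 200 → 400 → 800 — 2 stops raised (brighter).
Shutter speed: 1/4000 → 1/8000 — 1 stop shorter (darker).
Net so far: 2 stops darker. Aperture: f/2 → f/1.4 → f/1.0.

f/1.0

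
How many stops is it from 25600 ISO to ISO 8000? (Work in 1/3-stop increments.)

1 2/3 stops

25600 → 20000 → 16000 → 12800 → 10000 → 8000 — count the steps: 5 third-stops = 1 2/3 stops.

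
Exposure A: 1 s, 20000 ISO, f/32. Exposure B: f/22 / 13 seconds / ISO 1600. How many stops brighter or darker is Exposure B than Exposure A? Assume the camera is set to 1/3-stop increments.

1 stop brighter

Aperture: f/32 → f/29 → f/25 → f/22 — 1 stop opened up (brighter).
Shutter speed: 1 → 1.3 → 1.6 → 2 → 2.5 → 3.2 → 4 → 5 → 6 → 8 → 10 → 13 — 3 2/3 stops slower (brighter).
ISO: 20000 → 16000 → 12800 → 10000 → 8000 → 6400 → 5000 → 4000 → 3200 → 2500 → 2000 → 1600 — 3 2/3 stops lower (darker).
Net: +1 +3 2/3 −3 2/3 = +1 stop.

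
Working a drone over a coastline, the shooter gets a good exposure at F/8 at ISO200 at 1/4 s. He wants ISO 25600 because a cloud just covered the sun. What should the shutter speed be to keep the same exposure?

1/500s

ISO: 200 → 400 → 800 → 1600 → 3200 → 6400 → 12800 → 25600 — 7 stops higher (brighter).
Need 7 stops darker from the shutter speed: 1/4 → 1/8 → 1/15 → 1/30 → 1/60 → 1/125 → 1/250 → 1/500.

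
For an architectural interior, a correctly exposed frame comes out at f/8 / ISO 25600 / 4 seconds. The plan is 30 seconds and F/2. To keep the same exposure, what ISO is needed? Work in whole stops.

ISO 200

Shutter speed: 4 → 8 → 15 → 30 — 3 stops slower (brighter).
Aperture: f/8 → f/5.6 → f/4 → f/2.8 → f/2 — 4 stops opened up (brighter).
Net change so far: 7 stops brighter. Offset with the ISO: 25600 → 12800 → 6400 → 3200 → 1600 → 800 → 400 → 200.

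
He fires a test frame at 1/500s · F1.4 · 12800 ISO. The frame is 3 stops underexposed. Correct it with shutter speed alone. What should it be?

Underexposed by 3 stops → need 3 stops brighter.
Shutter speed: 1/500 → 1/250 → 1/125 → 1/60.

1/60s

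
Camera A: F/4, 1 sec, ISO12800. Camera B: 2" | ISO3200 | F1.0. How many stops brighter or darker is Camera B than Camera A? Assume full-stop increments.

3 stops brighter

Aperture: f/4 → f/2.8 → f/2 → f/1.4 → f/1.0 — 4 stops opened up (brighter).
Shutter speed: 1 → 2 — 1 stop longer (brighter).
ISO: 12800 → 6400 → 3200 — 2 stops lower (darker).
Net: +4 +1 −2 = +3 stops.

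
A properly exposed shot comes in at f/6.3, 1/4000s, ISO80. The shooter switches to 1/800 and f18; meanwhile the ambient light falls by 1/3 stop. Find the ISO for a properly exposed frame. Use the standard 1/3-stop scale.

ISO 160

Scene light: 1/3 stop darker.
Shutter speed: 1/4000 → 1/3200 → 1/2500 → 1/2000 → 1/1600 → 1/1250 → 1/1000 → 1/800 — 2 1/3 stops longer (brighter).
Aperture: f/6.3 → f/7.1 → f/8 → f/9 → f/10 → f/11 → f/13 → f/14 → f/16 → f/18 — 3 stops narrower (darker).
Net so far: 1 stop darker. ISO: 80 → 100 → 125 → 160.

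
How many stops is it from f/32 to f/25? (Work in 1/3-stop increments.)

2/3 stop

f/32 → f/29 → f/25 — count the steps: 2 third-stops = 2/3 stop.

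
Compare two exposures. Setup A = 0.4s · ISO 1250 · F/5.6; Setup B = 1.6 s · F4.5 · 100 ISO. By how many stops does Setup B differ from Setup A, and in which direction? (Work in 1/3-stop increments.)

1 stop darker

Aperture: f/5.6 → f/5 → f/4.5 — 2/3 stop larger aperture (brighter).
Shutter speed: 0.4 → 0.5 → 0.6 → 0.8 → 1 → 1.3 → 1.6 — 2 stops slower (brighter).
ISO: 1250 → 1000 → 800 → 640 → 500 → 400 → 320 → 250 → 200 → 160 → 125 → 100 — 3 2/3 stops dropped (darker).
Net: +2/3 +2 −3 2/3 = −1 stop.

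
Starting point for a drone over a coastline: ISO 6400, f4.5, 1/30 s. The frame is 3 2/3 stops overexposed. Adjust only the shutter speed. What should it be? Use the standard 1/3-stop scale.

1/400s

Overexposed by 3 2/3 stops → need 3 2/3 stops darker.
Shutter speed: 1/30 → 1/40 → 1/50 → 1/60 → 1/80 → 1/100 → 1/125 → 1/160 → 1/200 → 1/250 → 1/320 → 1/400.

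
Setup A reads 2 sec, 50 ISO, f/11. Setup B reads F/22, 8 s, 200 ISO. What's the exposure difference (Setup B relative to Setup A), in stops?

Aperture: f/11 → f/16 → f/22 — 2 stops narrower (darker).
Shutter speed: 2 → 4 → 8 — 2 stops longer (brighter).
ISO: 50 → 100 → 200 — 2 stops raised (brighter).
Net: −2 +2 +2 = +2 stops.

2 stops brighter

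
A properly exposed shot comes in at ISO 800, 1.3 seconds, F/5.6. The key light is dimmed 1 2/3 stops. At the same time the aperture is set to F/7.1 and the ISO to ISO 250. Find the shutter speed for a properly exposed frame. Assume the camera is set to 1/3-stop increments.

20 s

Scene light: 1 2/3 stops darker.
Aperture: f/5.6 → f/6.3 → f/7.1 — 2/3 stop stopped down (darker).
ISO: 800 → 640 → 500 → 400 → 320 → 250 — 1 2/3 stops dropped (darker).
Net so far: 4 stops darker. Shutter speed: 1.3 → 1.6 → 2 → 2.5 → 3.2 → 4 → 5 → 6 → 8 → 10 → 13 → 15 → 20.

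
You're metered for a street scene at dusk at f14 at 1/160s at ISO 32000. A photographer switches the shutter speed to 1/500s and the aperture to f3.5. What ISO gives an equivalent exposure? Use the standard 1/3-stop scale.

Shutter speed: 1/160 → 1/200 → 1/250 → 1/320 → 1/400 → 1/500 — 1 2/3 stops faster (darker).
Aperture: f/14 → f/13 → f/11 → f/10 → f/9 → f/8 → f/7.1 → f/6.3 → f/5.6 → f/5 → f/4.5 → f/4 → f/3.5 — 4 stops larger aperture (brighter).
Net change so far: 2 1/3 stops brighter. Offset with the ISO: 32000 → 25600 → 20000 → 16000 → 12800 → 10000 → 8000 → 6400.

ISO 6400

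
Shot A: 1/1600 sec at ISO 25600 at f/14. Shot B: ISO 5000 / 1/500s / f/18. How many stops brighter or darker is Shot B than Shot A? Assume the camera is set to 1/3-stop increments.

1 1/3 stops darker

Aperture: f/14 → f/16 → f/18 — 2/3 stop stopped down (darker).
Shutter speed: 1/1600 → 1/1250 → 1/1000 → 1/800 → 1/640 → 1/500 — 1 2/3 stops slower (brighter).
ISO: 25600 → 20000 → 16000 → 12800 → 10000 → 8000 → 6400 → 5000 — 2 1/3 stops lower (darker).
Net: −2/3 +1 2/3 −2 1/3 = −1 1/3 stops.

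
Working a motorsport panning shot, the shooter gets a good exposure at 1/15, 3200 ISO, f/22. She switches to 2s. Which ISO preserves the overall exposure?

Shutter speed: 1/15 → 1/8 → 1/4 → 1/2 → 1 → 2 — 5 stops slower (brighter).
Need 5 stops darker from the ISO: 3200 → 1600 → 800 → 400 → 200 → 100.

ISO 100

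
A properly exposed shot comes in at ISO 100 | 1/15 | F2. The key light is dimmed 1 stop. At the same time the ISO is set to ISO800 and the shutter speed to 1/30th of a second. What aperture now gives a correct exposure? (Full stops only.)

f/2.8

Scene light: 1 stop darker.
ISO: 100 → 200 → 400 → 800 — 3 stops higher (brighter).
Shutter speed: 1/15 → 1/30 — 1 stop faster (darker).
Net so far: 1 stop brighter. Aperture: f/2 → f/2.8.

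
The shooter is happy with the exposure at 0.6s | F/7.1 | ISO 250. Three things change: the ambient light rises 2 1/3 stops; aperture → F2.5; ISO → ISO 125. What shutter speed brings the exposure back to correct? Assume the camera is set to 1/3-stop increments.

1/30s

Scene light: 2 1/3 stops brighter.
Aperture: f/7.1 → f/6.3 → f/5.6 → f/5 → f/4.5 → f/4 → f/3.5 → f/3.2 → f/2.8 → f/2.5 — 3 stops larger aperture (brighter).
ISO: 250 → 200 → 160 → 125 — 1 stop dropped (darker).
Net so far: 4 1/3 stops brighter. Shutter speed: 0.6 → 0.5 → 0.4 → 0.3 → 1/4 → 1/5 → 1/6 → 1/8 → 1/10 → 1/13 → 1/15 → 1/20 → 1/25 → 1/30.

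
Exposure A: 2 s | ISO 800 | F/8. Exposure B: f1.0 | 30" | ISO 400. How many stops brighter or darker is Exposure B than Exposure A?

9 stops brighter

Aperture: f/8 → f/5.6 → f/4 → f/2.8 → f/2 → f/1.4 → f/1.0 — 6 stops wider (brighter).
Shutter speed: 2 → 4 → 8 → 15 → 30 — 4 stops longer (brighter).
ISO: 800 → 400 — 1 stop lower (darker).
Net: +6 +4 −1 = +9 stops.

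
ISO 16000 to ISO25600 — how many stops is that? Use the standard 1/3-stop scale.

16000 → 20000 → 25600 — count the steps: 2 third-stops = 2/3 stop.

2/3 stop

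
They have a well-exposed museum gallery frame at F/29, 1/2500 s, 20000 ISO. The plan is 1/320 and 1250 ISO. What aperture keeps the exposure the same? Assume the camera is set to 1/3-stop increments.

f/20

Shutter speed: 1/2500 → 1/2000 → 1/1600 → 1/1250 → 1/1000 → 1/800 → 1/640 → 1/500 → 1/400 → 1/320 — 3 stops longer (brighter).
ISO: 20000 → 16000 → 12800 → 10000 → 8000 → 6400 → 5000 → 4000 → 3200 → 2500 → 2000 → 1600 → 1250 — 4 stops dropped (darker).
Net change so far: 1 stop darker. Offset with the aperture: f/29 → f/25 → f/22 → f/20.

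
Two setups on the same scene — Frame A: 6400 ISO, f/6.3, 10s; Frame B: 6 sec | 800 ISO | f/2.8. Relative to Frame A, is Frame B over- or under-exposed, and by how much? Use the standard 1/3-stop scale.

1 1/3 stops darker

Aperture: f/6.3 → f/5.6 → f/5 → f/4.5 → f/4 → f/3.5 → f/3.2 → f/2.8 — 2 1/3 stops wider (brighter).
Shutter speed: 10 → 8 → 6 — 2/3 stop faster (darker).
ISO: 6400 → 5000 → 4000 → 3200 → 2500 → 2000 → 1600 → 1250 → 1000 → 800 — 3 stops lower (darker).
Net: +2 1/3 −2/3 −3 = −1 1/3 stops.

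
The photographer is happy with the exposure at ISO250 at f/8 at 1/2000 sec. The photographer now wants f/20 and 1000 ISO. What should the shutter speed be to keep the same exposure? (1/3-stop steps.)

1/1250s

Aperture: f/8 → f/9 → f/10 → f/11 → f/13 → f/14 → f/16 → f/18 → f/20 — 2 2/3 stops smaller aperture (darker).
ISO: 250 → 320 → 400 → 500 → 640 → 800 → 1000 — 2 stops higher (brighter).
Net change so far: 2/3 stop darker. Offset with the shutter speed: 1/2000 → 1/1600 → 1/1250.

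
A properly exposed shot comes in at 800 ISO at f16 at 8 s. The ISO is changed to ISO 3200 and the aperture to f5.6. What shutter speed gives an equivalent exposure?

1/4s

ISO: 800 → 1600 → 3200 — 2 stops raised (brighter).
Aperture: f/16 → f/11 → f/8 → f/5.6 — 3 stops wider (brighter).
Net change so far: 5 stops brighter. Offset with the shutter speed: 8 → 4 → 2 → 1 → 1/2 → 1/4.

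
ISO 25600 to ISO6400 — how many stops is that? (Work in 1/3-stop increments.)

2 stops

25600 → 20000 → 16000 → 12800 → 10000 → 8000 → 6400 — count the steps: 6 third-stops = 2 stops.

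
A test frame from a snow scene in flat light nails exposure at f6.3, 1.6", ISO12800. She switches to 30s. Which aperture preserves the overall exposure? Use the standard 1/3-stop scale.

f/29

Shutter speed: 1.6 → 2 → 2.5 → 3.2 → 4 → 5 → 6 → 8 → 10 → 13 → 15 → 20 → 25 → 30 — 4 1/3 stops longer (brighter).
Need 4 1/3 stops darker from the aperture: f/6.3 → f/7.1 → f/8 → f/9 → f/10 → f/11 → f/13 → f/14 → f/16 → f/18 → f/20 → f/22 → f/25 → f/29.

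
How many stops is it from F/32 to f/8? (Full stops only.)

4 stops

f/32 → f/22 → f/16 → f/11 → f/8 — count the steps: 4 stops.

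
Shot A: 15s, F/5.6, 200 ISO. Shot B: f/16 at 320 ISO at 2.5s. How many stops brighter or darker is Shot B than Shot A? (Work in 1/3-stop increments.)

Aperture: f/5.6 → f/6.3 → f/7.1 → f/8 → f/9 → f/10 → f/11 → f/13 → f/14 → f/16 — 3 stops smaller aperture (darker).
Shutter speed: 15 → 13 → 10 → 8 → 6 → 5 → 4 → 3.2 → 2.5 — 2 2/3 stops faster (darker).
ISO: 200 → 250 → 320 — 2/3 stop higher (brighter).
Net: −3 −2 2/3 +2/3 = −5 stops.

5 stops darker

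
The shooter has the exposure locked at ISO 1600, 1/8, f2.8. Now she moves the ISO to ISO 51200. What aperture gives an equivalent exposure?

f/16

ISO: 1600 → 3200 → 6400 → 12800 → 25600 → 51200 — 5 stops raised (brighter).
Need 5 stops darker from the aperture: f/2.8 → f/4 → f/5.6 → f/8 → f/11 → f/16.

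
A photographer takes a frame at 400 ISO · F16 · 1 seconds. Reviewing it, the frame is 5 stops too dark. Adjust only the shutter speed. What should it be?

Underexposed by 5 stops → need 5 stops brighter.
Shutter speed: 1 → 2 → 4 → 8 → 15 → 30.

30 s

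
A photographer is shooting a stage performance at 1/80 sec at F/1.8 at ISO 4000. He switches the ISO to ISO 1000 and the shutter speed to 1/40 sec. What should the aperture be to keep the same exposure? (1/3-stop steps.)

f/1.2

ISO: 4000 → 3200 → 2500 → 2000 → 1600 → 1250 → 1000 — 2 stops lower (darker).
Shutter speed: 1/80 → 1/60 → 1/50 → 1/40 — 1 stop longer (brighter).
Net change so far: 1 stop darker. Offset with the aperture: f/1.8 → f/1.6 → f/1.4 → f/1.2.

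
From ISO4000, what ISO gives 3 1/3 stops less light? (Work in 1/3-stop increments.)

ISO: 4000 → 3200 → 2500 → 2000 → 1600 → 1250 → 1000 → 800 → 640 → 500 → 400 — 3 1/3 stops dropped (darker).

ISO 400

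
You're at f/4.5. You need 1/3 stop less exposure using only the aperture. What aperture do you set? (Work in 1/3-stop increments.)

Aperture: f/4.5 → f/5 — 1/3 stop stopped down (darker).

f/5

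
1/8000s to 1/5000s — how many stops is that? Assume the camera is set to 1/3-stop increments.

2/3 stop

1/8000 → 1/6400 → 1/5000 — count the steps: 2 third-stops = 2/3 stop.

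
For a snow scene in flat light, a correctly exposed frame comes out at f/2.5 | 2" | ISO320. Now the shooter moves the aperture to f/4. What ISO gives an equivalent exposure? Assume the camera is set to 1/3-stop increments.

ISO 800

Aperture: f/2.5 → f/2.8 → f/3.2 → f/3.5 → f/4 — 1 1/3 stops narrower (darker).
Need 1 1/3 stops brighter from the ISO: 320 → 400 → 500 → 640 → 800.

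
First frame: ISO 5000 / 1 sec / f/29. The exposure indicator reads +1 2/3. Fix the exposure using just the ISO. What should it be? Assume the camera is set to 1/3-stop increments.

ISO 1600

Overexposed by 1 2/3 stops → need 1 2/3 stops darker.
ISO: 5000 → 4000 → 3200 → 2500 → 2000 → 1600.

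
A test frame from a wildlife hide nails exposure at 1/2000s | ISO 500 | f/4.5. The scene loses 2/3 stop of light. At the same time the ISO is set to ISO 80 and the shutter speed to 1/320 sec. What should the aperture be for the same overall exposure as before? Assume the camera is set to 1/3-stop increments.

f/3.5

Scene light: 2/3 stop darker.
ISO: 500 → 400 → 320 → 250 → 200 → 160 → 125 → 100 → 80 — 2 2/3 stops lower (darker).
Shutter speed: 1/2000 → 1/1600 → 1/1250 → 1/1000 → 1/800 → 1/640 → 1/500 → 1/400 → 1/320 — 2 2/3 stops slower (brighter).
Net so far: 2/3 stop darker. Aperture: f/4.5 → f/4 → f/3.5.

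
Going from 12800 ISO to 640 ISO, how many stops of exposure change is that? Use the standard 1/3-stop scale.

12800 → 10000 → 8000 → 6400 → 5000 → 4000 → 3200 → 2500 → 2000 → 1600 → 1250 → 1000 → 800 → 640 — count the steps: 13 third-stops = 4 1/3 stops.

4 1/3 stops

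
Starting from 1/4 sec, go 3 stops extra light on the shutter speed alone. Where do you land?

2 s

Shutter speed: 1/4 → 1/2 → 1 → 2 — 3 stops longer (brighter).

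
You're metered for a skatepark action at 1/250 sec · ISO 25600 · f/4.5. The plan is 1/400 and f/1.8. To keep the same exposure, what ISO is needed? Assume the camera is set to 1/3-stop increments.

ISO 6400

Shutter speed: 1/250 → 1/320 → 1/400 — 2/3 stop shorter (darker).
Aperture: f/4.5 → f/4 → f/3.5 → f/3.2 → f/2.8 → f/2.5 → f/2.2 → f/2 → f/1.8 — 2 2/3 stops wider (brighter).
Net change so far: 2 stops brighter. Offset with the ISO: 25600 → 20000 → 16000 → 12800 → 10000 → 8000 → 6400.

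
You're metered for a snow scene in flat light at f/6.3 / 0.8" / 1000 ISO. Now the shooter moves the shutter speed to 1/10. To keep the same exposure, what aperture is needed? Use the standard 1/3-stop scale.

f/2.2

Shutter speed: 0.8 → 0.6 → 0.5 → 0.4 → 0.3 → 1/4 → 1/5 → 1/6 → 1/8 → 1/10 — 3 stops shorter (darker).
Need 3 stops brighter from the aperture: f/6.3 → f/5.6 → f/5 → f/4.5 → f/4 → f/3.5 → f/3.2 → f/2.8 → f/2.5 → f/2.2.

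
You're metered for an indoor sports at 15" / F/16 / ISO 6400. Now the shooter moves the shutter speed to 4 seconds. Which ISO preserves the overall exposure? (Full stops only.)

Shutter speed: 15 → 8 → 4 — 2 stops shorter (darker).
Need 2 stops brighter from the ISO: 6400 → 12800 → 25600.

ISO 25600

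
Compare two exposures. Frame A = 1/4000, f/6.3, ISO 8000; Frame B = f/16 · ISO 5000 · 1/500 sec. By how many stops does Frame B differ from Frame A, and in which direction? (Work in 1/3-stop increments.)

Aperture: f/6.3 → f/7.1 → f/8 → f/9 → f/10 → f/11 → f/13 → f/14 → f/16 — 2 2/3 stops narrower (darker).
Shutter speed: 1/4000 → 1/3200 → 1/2500 → 1/2000 → 1/1600 → 1/1250 → 1/1000 → 1/800 → 1/640 → 1/500 — 3 stops longer (brighter).
ISO: 8000 → 6400 → 5000 — 2/3 stop lower (darker).
Net: −2 2/3 +3 −2/3 = −1/3 stops.

1/3 stop darker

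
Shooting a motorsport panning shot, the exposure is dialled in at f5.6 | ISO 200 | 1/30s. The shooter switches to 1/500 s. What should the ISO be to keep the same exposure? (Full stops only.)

Shutter speed: 1/30 → 1/60 → 1/125 → 1/250 → 1/500 — 4 stops faster (darker).
Need 4 stops brighter from the ISO: 200 → 400 → 800 → 1600 → 3200.

ISO 3200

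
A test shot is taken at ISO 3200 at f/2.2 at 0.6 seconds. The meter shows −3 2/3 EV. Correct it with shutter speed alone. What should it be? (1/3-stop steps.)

Underexposed by 3 2/3 stops → need 3 2/3 stops brighter.
Shutter speed: 0.6 → 0.8 → 1 → 1.3 → 1.6 → 2 → 2.5 → 3.2 → 4 → 5 → 6 → 8.

8 s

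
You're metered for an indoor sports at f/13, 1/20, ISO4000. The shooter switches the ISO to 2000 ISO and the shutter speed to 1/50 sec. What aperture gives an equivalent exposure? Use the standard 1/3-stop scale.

f/5.6

ISO: 4000 → 3200 → 2500 → 2000 — 1 stop dropped (darker).
Shutter speed: 1/20 → 1/25 → 1/30 → 1/40 → 1/50 — 1 1/3 stops faster (darker).
Net change so far: 2 1/3 stops darker. Offset with the aperture: f/13 → f/11 → f/10 → f/9 → f/8 → f/7.1 → f/6.3 → f/5.6.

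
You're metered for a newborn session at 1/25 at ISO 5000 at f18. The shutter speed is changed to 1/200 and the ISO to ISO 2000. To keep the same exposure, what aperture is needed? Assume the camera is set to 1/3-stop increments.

f/4

Shutter speed: 1/25 → 1/30 → 1/40 → 1/50 → 1/60 → 1/80 → 1/100 → 1/125 → 1/160 → 1/200 — 3 stops faster (darker).
ISO: 5000 → 4000 → 3200 → 2500 → 2000 — 1 1/3 stops dropped (darker).
Net change so far: 4 1/3 stops darker. Offset with the aperture: f/18 → f/16 → f/14 → f/13 → f/11 → f/10 → f/9 → f/8 → f/7.1 → f/6.3 → f/5.6 → f/5 → f/4.5 → f/4.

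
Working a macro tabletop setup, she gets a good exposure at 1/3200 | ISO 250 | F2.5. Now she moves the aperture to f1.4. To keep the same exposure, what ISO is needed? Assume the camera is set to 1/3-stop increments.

Aperture: f/2.5 → f/2.2 → f/2 → f/1.8 → f/1.6 → f/1.4 — 1 2/3 stops larger aperture (brighter).
Need 1 2/3 stops darker from the ISO: 250 → 200 → 160 → 125 → 100 → 80.

ISO 80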